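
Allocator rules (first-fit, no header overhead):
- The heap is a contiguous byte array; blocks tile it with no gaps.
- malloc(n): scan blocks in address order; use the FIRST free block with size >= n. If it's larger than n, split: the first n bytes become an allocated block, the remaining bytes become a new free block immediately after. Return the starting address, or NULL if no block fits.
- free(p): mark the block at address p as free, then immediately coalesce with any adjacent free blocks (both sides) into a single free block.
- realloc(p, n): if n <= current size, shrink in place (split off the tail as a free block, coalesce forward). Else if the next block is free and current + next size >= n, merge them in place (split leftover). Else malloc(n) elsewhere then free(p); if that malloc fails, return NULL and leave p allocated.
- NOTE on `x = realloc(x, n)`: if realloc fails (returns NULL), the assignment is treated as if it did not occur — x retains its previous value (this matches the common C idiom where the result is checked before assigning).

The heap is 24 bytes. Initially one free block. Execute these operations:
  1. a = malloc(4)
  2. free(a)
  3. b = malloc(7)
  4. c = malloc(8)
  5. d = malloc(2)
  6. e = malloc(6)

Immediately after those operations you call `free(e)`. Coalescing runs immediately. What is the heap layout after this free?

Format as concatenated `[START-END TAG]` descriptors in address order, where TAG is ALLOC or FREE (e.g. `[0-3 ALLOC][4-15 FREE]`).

Op 1: a = malloc(4) -> a = 0; heap: [0-3 ALLOC][4-23 FREE]
Op 2: free(a) -> (freed a); heap: [0-23 FREE]
Op 3: b = malloc(7) -> b = 0; heap: [0-6 ALLOC][7-23 FREE]
Op 4: c = malloc(8) -> c = 7; heap: [0-6 ALLOC][7-14 ALLOC][15-23 FREE]
Op 5: d = malloc(2) -> d = 15; heap: [0-6 ALLOC][7-14 ALLOC][15-16 ALLOC][17-23 FREE]
Op 6: e = malloc(6) -> e = 17; heap: [0-6 ALLOC][7-14 ALLOC][15-16 ALLOC][17-22 ALLOC][23-23 FREE]
free(e): e = 17 -> block [17-22 ALLOC]; mark free, coalesce with adjacent free neighbors -> [0-6 ALLOC][7-14 ALLOC][15-16 ALLOC][17-23 FREE]

Answer: [0-6 ALLOC][7-14 ALLOC][15-16 ALLOC][17-23 FREE]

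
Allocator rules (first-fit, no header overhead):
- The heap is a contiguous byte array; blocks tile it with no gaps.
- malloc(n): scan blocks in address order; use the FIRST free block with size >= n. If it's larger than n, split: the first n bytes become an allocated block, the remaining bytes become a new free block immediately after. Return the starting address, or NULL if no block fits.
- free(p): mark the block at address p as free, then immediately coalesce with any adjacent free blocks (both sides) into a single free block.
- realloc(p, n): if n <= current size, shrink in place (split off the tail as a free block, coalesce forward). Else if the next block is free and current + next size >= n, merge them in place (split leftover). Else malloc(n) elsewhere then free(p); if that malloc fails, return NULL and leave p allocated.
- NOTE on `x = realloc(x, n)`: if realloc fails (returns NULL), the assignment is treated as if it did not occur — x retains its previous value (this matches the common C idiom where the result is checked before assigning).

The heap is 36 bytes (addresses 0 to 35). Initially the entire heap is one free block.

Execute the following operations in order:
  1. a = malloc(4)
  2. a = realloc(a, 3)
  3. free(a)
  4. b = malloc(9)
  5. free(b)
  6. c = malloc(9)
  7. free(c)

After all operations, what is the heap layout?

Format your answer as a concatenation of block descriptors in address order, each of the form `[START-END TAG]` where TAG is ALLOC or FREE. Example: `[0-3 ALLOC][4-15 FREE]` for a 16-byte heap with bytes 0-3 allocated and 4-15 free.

Op 1: a = malloc(4) -> a = 0; heap: [0-3 ALLOC][4-35 FREE]
Op 2: a = realloc(a, 3) -> a = 0; heap: [0-2 ALLOC][3-35 FREE]
Op 3: free(a) -> (freed a); heap: [0-35 FREE]
Op 4: b = malloc(9) -> b = 0; heap: [0-8 ALLOC][9-35 FREE]
Op 5: free(b) -> (freed b); heap: [0-35 FREE]
Op 6: c = malloc(9) -> c = 0; heap: [0-8 ALLOC][9-35 FREE]
Op 7: free(c) -> (freed c); heap: [0-35 FREE]

Answer: [0-35 FREE]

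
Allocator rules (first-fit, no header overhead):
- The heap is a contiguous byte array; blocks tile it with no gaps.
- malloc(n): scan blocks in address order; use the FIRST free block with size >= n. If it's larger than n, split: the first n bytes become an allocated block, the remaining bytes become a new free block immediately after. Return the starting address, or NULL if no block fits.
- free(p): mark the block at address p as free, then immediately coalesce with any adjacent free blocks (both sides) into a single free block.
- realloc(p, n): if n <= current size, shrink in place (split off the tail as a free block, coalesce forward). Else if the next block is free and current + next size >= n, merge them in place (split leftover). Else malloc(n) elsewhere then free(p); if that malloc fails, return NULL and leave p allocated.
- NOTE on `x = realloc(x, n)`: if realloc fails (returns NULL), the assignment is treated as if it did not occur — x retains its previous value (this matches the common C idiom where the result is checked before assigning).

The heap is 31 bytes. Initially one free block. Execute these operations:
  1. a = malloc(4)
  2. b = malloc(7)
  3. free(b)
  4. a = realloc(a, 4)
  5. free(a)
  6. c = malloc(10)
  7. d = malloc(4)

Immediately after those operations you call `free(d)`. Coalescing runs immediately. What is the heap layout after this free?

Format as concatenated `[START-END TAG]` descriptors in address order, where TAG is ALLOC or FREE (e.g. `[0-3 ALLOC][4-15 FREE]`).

Answer: [0-9 ALLOC][10-30 FREE]

Derivation:
Op 1: a = malloc(4) -> a = 0; heap: [0-3 ALLOC][4-30 FREE]
Op 2: b = malloc(7) -> b = 4; heap: [0-3 ALLOC][4-10 ALLOC][11-30 FREE]
Op 3: free(b) -> (freed b); heap: [0-3 ALLOC][4-30 FREE]
Op 4: a = realloc(a, 4) -> a = 0; heap: [0-3 ALLOC][4-30 FREE]
Op 5: free(a) -> (freed a); heap: [0-30 FREE]
Op 6: c = malloc(10) -> c = 0; heap: [0-9 ALLOC][10-30 FREE]
Op 7: d = malloc(4) -> d = 10; heap: [0-9 ALLOC][10-13 ALLOC][14-30 FREE]
free(d): d = 10 -> block [10-13 ALLOC]; mark free, coalesce with adjacent free neighbors -> [0-9 ALLOC][10-30 FREE]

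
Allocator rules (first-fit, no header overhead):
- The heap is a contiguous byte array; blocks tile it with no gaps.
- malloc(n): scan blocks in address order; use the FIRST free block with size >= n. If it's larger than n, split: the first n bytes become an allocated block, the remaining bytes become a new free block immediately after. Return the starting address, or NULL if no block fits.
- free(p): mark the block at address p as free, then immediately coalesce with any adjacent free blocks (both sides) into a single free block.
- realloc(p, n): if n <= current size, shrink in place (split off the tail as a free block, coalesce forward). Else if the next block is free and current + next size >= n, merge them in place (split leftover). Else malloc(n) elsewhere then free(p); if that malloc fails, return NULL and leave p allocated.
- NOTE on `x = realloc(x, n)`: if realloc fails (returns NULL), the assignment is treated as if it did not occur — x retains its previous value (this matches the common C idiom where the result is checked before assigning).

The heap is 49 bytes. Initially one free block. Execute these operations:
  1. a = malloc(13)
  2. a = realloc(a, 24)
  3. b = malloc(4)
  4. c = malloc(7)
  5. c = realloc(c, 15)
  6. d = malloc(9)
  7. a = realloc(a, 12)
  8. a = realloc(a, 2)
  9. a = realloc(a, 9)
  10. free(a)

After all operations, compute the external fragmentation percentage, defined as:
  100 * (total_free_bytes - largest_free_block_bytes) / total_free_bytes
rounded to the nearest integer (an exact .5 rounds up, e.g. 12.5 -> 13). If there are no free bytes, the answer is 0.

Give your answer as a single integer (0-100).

Op 1: a = malloc(13) -> a = 0; heap: [0-12 ALLOC][13-48 FREE]
Op 2: a = realloc(a, 24) -> a = 0; heap: [0-23 ALLOC][24-48 FREE]
Op 3: b = malloc(4) -> b = 24; heap: [0-23 ALLOC][24-27 ALLOC][28-48 FREE]
Op 4: c = malloc(7) -> c = 28; heap: [0-23 ALLOC][24-27 ALLOC][28-34 ALLOC][35-48 FREE]
Op 5: c = realloc(c, 15) -> c = 28; heap: [0-23 ALLOC][24-27 ALLOC][28-42 ALLOC][43-48 FREE]
Op 6: d = malloc(9) -> d = NULL; heap: [0-23 ALLOC][24-27 ALLOC][28-42 ALLOC][43-48 FREE]
Op 7: a = realloc(a, 12) -> a = 0; heap: [0-11 ALLOC][12-23 FREE][24-27 ALLOC][28-42 ALLOC][43-48 FREE]
Op 8: a = realloc(a, 2) -> a = 0; heap: [0-1 ALLOC][2-23 FREE][24-27 ALLOC][28-42 ALLOC][43-48 FREE]
Op 9: a = realloc(a, 9) -> a = 0; heap: [0-8 ALLOC][9-23 FREE][24-27 ALLOC][28-42 ALLOC][43-48 FREE]
Op 10: free(a) -> (freed a); heap: [0-23 FREE][24-27 ALLOC][28-42 ALLOC][43-48 FREE]
Free blocks: [24 6] total_free=30 largest=24 -> 100*(30-24)/30 = 600/30 = 20

Answer: 20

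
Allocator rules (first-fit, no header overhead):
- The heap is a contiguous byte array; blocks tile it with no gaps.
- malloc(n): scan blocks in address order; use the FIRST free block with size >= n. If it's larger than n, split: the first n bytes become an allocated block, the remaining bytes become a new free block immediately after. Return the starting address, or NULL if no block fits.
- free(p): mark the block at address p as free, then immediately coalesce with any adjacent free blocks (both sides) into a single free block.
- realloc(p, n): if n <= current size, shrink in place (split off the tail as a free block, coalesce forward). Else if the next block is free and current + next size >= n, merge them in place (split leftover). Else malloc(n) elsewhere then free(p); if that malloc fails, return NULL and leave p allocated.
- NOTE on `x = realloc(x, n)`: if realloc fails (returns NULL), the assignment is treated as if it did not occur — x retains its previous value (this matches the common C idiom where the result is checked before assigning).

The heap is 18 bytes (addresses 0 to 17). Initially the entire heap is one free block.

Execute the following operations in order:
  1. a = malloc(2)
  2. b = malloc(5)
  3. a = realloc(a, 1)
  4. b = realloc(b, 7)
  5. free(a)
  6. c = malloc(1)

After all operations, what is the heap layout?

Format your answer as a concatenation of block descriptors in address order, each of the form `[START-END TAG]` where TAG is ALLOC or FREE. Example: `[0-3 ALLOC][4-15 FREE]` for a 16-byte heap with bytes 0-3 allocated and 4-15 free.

Op 1: a = malloc(2) -> a = 0; heap: [0-1 ALLOC][2-17 FREE]
Op 2: b = malloc(5) -> b = 2; heap: [0-1 ALLOC][2-6 ALLOC][7-17 FREE]
Op 3: a = realloc(a, 1) -> a = 0; heap: [0-0 ALLOC][1-1 FREE][2-6 ALLOC][7-17 FREE]
Op 4: b = realloc(b, 7) -> b = 2; heap: [0-0 ALLOC][1-1 FREE][2-8 ALLOC][9-17 FREE]
Op 5: free(a) -> (freed a); heap: [0-1 FREE][2-8 ALLOC][9-17 FREE]
Op 6: c = malloc(1) -> c = 0; heap: [0-0 ALLOC][1-1 FREE][2-8 ALLOC][9-17 FREE]

Answer: [0-0 ALLOC][1-1 FREE][2-8 ALLOC][9-17 FREE]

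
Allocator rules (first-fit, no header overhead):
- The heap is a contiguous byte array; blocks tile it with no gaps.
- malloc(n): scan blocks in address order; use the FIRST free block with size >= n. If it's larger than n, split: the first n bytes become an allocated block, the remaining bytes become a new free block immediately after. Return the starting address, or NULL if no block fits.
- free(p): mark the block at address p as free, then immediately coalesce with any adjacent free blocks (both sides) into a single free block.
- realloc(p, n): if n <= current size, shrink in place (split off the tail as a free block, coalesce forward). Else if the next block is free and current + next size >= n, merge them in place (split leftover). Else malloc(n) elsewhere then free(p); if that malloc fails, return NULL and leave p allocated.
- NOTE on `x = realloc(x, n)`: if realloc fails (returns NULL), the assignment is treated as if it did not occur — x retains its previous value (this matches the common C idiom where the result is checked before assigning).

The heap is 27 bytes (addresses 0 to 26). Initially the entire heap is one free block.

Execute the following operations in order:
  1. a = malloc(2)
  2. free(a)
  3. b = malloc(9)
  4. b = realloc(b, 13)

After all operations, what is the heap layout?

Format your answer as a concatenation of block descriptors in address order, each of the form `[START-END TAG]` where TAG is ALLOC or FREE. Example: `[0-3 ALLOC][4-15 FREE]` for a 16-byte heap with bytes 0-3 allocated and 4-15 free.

Answer: [0-12 ALLOC][13-26 FREE]

Derivation:
Op 1: a = malloc(2) -> a = 0; heap: [0-1 ALLOC][2-26 FREE]
Op 2: free(a) -> (freed a); heap: [0-26 FREE]
Op 3: b = malloc(9) -> b = 0; heap: [0-8 ALLOC][9-26 FREE]
Op 4: b = realloc(b, 13) -> b = 0; heap: [0-12 ALLOC][13-26 FREE]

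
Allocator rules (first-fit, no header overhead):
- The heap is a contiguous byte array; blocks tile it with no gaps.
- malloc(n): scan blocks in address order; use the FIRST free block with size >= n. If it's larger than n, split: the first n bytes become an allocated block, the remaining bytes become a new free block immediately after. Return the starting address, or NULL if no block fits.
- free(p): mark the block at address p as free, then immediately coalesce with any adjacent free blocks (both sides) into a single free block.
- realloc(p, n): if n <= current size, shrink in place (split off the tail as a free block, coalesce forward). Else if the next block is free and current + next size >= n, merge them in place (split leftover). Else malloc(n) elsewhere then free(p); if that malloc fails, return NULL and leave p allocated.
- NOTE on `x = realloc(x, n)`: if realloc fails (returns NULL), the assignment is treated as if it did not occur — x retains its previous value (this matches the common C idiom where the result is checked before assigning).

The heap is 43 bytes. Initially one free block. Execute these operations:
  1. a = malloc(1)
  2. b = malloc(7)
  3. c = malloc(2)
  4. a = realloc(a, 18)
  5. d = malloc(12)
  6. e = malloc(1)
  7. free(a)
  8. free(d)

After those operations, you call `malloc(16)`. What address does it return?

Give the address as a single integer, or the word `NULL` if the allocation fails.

Answer: 10

Derivation:
Op 1: a = malloc(1) -> a = 0; heap: [0-0 ALLOC][1-42 FREE]
Op 2: b = malloc(7) -> b = 1; heap: [0-0 ALLOC][1-7 ALLOC][8-42 FREE]
Op 3: c = malloc(2) -> c = 8; heap: [0-0 ALLOC][1-7 ALLOC][8-9 ALLOC][10-42 FREE]
Op 4: a = realloc(a, 18) -> a = 10; heap: [0-0 FREE][1-7 ALLOC][8-9 ALLOC][10-27 ALLOC][28-42 FREE]
Op 5: d = malloc(12) -> d = 28; heap: [0-0 FREE][1-7 ALLOC][8-9 ALLOC][10-27 ALLOC][28-39 ALLOC][40-42 FREE]
Op 6: e = malloc(1) -> e = 0; heap: [0-0 ALLOC][1-7 ALLOC][8-9 ALLOC][10-27 ALLOC][28-39 ALLOC][40-42 FREE]
Op 7: free(a) -> (freed a); heap: [0-0 ALLOC][1-7 ALLOC][8-9 ALLOC][10-27 FREE][28-39 ALLOC][40-42 FREE]
Op 8: free(d) -> (freed d); heap: [0-0 ALLOC][1-7 ALLOC][8-9 ALLOC][10-42 FREE]
malloc(16): first-fit scan over [0-0 ALLOC][1-7 ALLOC][8-9 ALLOC][10-42 FREE] -> 10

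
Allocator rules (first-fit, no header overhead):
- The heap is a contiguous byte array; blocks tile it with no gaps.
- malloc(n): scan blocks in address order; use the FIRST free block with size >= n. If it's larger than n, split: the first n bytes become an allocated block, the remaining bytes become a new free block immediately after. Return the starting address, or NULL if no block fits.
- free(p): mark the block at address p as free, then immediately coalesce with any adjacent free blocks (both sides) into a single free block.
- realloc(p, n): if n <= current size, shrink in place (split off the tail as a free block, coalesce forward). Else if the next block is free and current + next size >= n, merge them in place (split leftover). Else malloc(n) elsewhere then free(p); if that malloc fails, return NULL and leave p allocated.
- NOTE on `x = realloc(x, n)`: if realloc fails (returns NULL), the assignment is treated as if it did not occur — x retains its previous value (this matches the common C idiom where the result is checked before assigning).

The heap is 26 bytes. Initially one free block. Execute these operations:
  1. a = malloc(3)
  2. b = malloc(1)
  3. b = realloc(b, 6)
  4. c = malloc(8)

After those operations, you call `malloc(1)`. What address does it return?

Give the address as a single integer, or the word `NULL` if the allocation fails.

Op 1: a = malloc(3) -> a = 0; heap: [0-2 ALLOC][3-25 FREE]
Op 2: b = malloc(1) -> b = 3; heap: [0-2 ALLOC][3-3 ALLOC][4-25 FREE]
Op 3: b = realloc(b, 6) -> b = 3; heap: [0-2 ALLOC][3-8 ALLOC][9-25 FREE]
Op 4: c = malloc(8) -> c = 9; heap: [0-2 ALLOC][3-8 ALLOC][9-16 ALLOC][17-25 FREE]
malloc(1): first-fit scan over [0-2 ALLOC][3-8 ALLOC][9-16 ALLOC][17-25 FREE] -> 17

Answer: 17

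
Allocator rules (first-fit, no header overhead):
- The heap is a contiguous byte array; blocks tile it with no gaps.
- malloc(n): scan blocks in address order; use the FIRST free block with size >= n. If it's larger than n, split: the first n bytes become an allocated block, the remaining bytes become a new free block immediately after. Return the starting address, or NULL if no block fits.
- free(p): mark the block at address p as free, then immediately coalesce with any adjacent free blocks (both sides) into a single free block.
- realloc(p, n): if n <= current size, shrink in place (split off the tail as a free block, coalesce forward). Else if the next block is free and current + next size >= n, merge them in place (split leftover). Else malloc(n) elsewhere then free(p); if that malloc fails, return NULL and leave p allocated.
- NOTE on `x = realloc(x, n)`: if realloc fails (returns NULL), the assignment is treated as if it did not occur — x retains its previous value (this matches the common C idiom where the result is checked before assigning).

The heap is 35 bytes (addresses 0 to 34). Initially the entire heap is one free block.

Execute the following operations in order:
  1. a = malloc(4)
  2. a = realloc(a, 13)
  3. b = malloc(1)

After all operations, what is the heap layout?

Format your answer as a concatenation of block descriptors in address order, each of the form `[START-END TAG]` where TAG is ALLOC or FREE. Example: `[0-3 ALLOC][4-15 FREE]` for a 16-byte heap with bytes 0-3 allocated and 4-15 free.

Op 1: a = malloc(4) -> a = 0; heap: [0-3 ALLOC][4-34 FREE]
Op 2: a = realloc(a, 13) -> a = 0; heap: [0-12 ALLOC][13-34 FREE]
Op 3: b = malloc(1) -> b = 13; heap: [0-12 ALLOC][13-13 ALLOC][14-34 FREE]

Answer: [0-12 ALLOC][13-13 ALLOC][14-34 FREE]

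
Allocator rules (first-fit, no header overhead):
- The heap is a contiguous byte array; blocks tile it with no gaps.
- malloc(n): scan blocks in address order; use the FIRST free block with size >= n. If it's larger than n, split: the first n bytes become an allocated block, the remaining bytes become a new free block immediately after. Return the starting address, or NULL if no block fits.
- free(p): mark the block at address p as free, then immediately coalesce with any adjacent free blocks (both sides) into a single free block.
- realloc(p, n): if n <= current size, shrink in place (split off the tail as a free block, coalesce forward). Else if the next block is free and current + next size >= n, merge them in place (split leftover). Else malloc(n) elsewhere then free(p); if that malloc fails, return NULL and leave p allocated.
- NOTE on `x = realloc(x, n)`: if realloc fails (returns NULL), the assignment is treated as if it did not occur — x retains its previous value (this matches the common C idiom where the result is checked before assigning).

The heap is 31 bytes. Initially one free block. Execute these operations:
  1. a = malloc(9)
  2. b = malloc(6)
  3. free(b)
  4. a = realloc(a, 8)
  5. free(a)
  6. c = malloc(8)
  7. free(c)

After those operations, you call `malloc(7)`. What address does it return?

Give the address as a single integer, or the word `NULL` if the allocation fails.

Answer: 0

Derivation:
Op 1: a = malloc(9) -> a = 0; heap: [0-8 ALLOC][9-30 FREE]
Op 2: b = malloc(6) -> b = 9; heap: [0-8 ALLOC][9-14 ALLOC][15-30 FREE]
Op 3: free(b) -> (freed b); heap: [0-8 ALLOC][9-30 FREE]
Op 4: a = realloc(a, 8) -> a = 0; heap: [0-7 ALLOC][8-30 FREE]
Op 5: free(a) -> (freed a); heap: [0-30 FREE]
Op 6: c = malloc(8) -> c = 0; heap: [0-7 ALLOC][8-30 FREE]
Op 7: free(c) -> (freed c); heap: [0-30 FREE]
malloc(7): first-fit scan over [0-30 FREE] -> 0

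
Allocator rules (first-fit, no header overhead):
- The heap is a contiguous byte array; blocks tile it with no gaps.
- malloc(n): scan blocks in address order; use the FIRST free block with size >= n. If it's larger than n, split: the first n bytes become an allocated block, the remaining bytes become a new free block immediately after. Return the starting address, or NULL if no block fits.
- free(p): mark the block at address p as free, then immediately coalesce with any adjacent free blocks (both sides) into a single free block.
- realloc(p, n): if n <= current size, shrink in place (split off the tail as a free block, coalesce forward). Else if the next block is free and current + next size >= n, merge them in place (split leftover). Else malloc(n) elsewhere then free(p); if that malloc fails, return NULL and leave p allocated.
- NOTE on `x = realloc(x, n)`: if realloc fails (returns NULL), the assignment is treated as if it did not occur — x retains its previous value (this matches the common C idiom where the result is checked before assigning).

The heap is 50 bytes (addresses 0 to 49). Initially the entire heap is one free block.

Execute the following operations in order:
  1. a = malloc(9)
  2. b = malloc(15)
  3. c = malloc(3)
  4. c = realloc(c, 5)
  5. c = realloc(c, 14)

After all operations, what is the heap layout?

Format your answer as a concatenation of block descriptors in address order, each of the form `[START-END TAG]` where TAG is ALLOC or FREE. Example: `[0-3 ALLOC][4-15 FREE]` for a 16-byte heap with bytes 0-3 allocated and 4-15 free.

Answer: [0-8 ALLOC][9-23 ALLOC][24-37 ALLOC][38-49 FREE]

Derivation:
Op 1: a = malloc(9) -> a = 0; heap: [0-8 ALLOC][9-49 FREE]
Op 2: b = malloc(15) -> b = 9; heap: [0-8 ALLOC][9-23 ALLOC][24-49 FREE]
Op 3: c = malloc(3) -> c = 24; heap: [0-8 ALLOC][9-23 ALLOC][24-26 ALLOC][27-49 FREE]
Op 4: c = realloc(c, 5) -> c = 24; heap: [0-8 ALLOC][9-23 ALLOC][24-28 ALLOC][29-49 FREE]
Op 5: c = realloc(c, 14) -> c = 24; heap: [0-8 ALLOC][9-23 ALLOC][24-37 ALLOC][38-49 FREE]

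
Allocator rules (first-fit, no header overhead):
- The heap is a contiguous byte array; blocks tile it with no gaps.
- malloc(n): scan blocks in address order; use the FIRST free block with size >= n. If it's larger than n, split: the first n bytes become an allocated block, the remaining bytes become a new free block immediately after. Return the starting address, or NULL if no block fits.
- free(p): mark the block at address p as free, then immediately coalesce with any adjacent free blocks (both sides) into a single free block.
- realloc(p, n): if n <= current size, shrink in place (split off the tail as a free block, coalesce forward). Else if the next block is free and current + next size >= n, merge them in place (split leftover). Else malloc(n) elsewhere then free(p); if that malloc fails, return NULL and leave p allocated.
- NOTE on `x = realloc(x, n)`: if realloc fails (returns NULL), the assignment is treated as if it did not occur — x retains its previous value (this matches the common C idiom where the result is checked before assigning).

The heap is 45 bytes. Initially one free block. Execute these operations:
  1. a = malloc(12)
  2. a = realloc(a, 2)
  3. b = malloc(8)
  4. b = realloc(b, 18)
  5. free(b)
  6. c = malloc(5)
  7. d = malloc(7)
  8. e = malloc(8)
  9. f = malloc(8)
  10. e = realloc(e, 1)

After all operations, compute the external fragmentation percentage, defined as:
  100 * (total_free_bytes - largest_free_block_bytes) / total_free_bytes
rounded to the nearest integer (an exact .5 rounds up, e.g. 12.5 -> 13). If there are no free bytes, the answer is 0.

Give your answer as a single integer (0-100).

Op 1: a = malloc(12) -> a = 0; heap: [0-11 ALLOC][12-44 FREE]
Op 2: a = realloc(a, 2) -> a = 0; heap: [0-1 ALLOC][2-44 FREE]
Op 3: b = malloc(8) -> b = 2; heap: [0-1 ALLOC][2-9 ALLOC][10-44 FREE]
Op 4: b = realloc(b, 18) -> b = 2; heap: [0-1 ALLOC][2-19 ALLOC][20-44 FREE]
Op 5: free(b) -> (freed b); heap: [0-1 ALLOC][2-44 FREE]
Op 6: c = malloc(5) -> c = 2; heap: [0-1 ALLOC][2-6 ALLOC][7-44 FREE]
Op 7: d = malloc(7) -> d = 7; heap: [0-1 ALLOC][2-6 ALLOC][7-13 ALLOC][14-44 FREE]
Op 8: e = malloc(8) -> e = 14; heap: [0-1 ALLOC][2-6 ALLOC][7-13 ALLOC][14-21 ALLOC][22-44 FREE]
Op 9: f = malloc(8) -> f = 22; heap: [0-1 ALLOC][2-6 ALLOC][7-13 ALLOC][14-21 ALLOC][22-29 ALLOC][30-44 FREE]
Op 10: e = realloc(e, 1) -> e = 14; heap: [0-1 ALLOC][2-6 ALLOC][7-13 ALLOC][14-14 ALLOC][15-21 FREE][22-29 ALLOC][30-44 FREE]
Free blocks: [7 15] total_free=22 largest=15 -> 100*(22-15)/22 = 700/22 ≈ 31.818 -> rounds to 32

Answer: 32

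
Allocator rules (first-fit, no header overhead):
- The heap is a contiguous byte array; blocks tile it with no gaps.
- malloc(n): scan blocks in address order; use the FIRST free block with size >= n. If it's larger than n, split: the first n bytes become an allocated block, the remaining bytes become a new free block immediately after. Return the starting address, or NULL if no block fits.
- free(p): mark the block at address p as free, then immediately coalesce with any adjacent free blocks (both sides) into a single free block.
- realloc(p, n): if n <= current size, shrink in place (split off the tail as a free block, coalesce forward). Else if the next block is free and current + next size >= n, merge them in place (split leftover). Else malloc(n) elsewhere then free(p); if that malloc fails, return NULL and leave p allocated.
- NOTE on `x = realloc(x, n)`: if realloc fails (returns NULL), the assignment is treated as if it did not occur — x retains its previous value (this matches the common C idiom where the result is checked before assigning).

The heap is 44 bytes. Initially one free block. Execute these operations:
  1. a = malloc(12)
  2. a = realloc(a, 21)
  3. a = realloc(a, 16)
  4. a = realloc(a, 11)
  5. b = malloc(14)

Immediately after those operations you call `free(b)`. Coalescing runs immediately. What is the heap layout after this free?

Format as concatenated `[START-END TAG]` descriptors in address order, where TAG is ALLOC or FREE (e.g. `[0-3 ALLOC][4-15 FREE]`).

Answer: [0-10 ALLOC][11-43 FREE]

Derivation:
Op 1: a = malloc(12) -> a = 0; heap: [0-11 ALLOC][12-43 FREE]
Op 2: a = realloc(a, 21) -> a = 0; heap: [0-20 ALLOC][21-43 FREE]
Op 3: a = realloc(a, 16) -> a = 0; heap: [0-15 ALLOC][16-43 FREE]
Op 4: a = realloc(a, 11) -> a = 0; heap: [0-10 ALLOC][11-43 FREE]
Op 5: b = malloc(14) -> b = 11; heap: [0-10 ALLOC][11-24 ALLOC][25-43 FREE]
free(b): b = 11 -> block [11-24 ALLOC]; mark free, coalesce with adjacent free neighbors -> [0-10 ALLOC][11-43 FREE]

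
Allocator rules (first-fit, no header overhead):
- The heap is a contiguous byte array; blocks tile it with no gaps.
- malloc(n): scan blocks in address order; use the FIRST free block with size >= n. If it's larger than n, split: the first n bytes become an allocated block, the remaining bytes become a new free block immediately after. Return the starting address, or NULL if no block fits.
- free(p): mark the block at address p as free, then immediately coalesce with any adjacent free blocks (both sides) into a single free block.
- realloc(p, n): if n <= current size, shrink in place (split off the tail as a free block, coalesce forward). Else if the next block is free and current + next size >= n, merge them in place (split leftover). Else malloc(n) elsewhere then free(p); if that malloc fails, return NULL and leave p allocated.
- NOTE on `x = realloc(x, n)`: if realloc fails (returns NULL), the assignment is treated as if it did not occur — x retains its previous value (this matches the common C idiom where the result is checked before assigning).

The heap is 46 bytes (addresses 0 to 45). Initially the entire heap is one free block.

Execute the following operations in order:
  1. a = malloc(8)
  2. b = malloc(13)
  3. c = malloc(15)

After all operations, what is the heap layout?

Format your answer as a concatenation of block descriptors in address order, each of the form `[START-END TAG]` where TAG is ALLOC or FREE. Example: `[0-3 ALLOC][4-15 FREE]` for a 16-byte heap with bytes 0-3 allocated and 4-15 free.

Answer: [0-7 ALLOC][8-20 ALLOC][21-35 ALLOC][36-45 FREE]

Derivation:
Op 1: a = malloc(8) -> a = 0; heap: [0-7 ALLOC][8-45 FREE]
Op 2: b = malloc(13) -> b = 8; heap: [0-7 ALLOC][8-20 ALLOC][21-45 FREE]
Op 3: c = malloc(15) -> c = 21; heap: [0-7 ALLOC][8-20 ALLOC][21-35 ALLOC][36-45 FREE]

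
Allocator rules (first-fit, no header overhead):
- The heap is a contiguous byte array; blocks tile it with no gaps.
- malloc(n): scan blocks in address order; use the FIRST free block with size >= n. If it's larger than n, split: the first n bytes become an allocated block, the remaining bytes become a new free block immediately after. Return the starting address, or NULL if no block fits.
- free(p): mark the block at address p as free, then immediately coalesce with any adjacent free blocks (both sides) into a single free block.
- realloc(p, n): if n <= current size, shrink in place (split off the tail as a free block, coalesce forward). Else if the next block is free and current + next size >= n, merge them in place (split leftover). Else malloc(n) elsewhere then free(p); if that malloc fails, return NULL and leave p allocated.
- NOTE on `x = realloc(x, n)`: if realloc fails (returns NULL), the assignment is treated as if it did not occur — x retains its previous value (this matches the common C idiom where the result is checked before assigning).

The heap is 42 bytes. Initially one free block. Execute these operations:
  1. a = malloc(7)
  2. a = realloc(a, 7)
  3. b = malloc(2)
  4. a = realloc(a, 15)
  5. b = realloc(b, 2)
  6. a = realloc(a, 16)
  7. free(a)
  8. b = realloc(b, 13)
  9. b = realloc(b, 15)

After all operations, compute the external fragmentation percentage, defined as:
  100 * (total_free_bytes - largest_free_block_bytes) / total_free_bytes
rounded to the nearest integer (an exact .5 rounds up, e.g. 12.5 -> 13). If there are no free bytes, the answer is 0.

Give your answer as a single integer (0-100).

Answer: 26

Derivation:
Op 1: a = malloc(7) -> a = 0; heap: [0-6 ALLOC][7-41 FREE]
Op 2: a = realloc(a, 7) -> a = 0; heap: [0-6 ALLOC][7-41 FREE]
Op 3: b = malloc(2) -> b = 7; heap: [0-6 ALLOC][7-8 ALLOC][9-41 FREE]
Op 4: a = realloc(a, 15) -> a = 9; heap: [0-6 FREE][7-8 ALLOC][9-23 ALLOC][24-41 FREE]
Op 5: b = realloc(b, 2) -> b = 7; heap: [0-6 FREE][7-8 ALLOC][9-23 ALLOC][24-41 FREE]
Op 6: a = realloc(a, 16) -> a = 9; heap: [0-6 FREE][7-8 ALLOC][9-24 ALLOC][25-41 FREE]
Op 7: free(a) -> (freed a); heap: [0-6 FREE][7-8 ALLOC][9-41 FREE]
Op 8: b = realloc(b, 13) -> b = 7; heap: [0-6 FREE][7-19 ALLOC][20-41 FREE]
Op 9: b = realloc(b, 15) -> b = 7; heap: [0-6 FREE][7-21 ALLOC][22-41 FREE]
Free blocks: [7 20] total_free=27 largest=20 -> 100*(27-20)/27 = 700/27 ≈ 25.926 -> rounds to 26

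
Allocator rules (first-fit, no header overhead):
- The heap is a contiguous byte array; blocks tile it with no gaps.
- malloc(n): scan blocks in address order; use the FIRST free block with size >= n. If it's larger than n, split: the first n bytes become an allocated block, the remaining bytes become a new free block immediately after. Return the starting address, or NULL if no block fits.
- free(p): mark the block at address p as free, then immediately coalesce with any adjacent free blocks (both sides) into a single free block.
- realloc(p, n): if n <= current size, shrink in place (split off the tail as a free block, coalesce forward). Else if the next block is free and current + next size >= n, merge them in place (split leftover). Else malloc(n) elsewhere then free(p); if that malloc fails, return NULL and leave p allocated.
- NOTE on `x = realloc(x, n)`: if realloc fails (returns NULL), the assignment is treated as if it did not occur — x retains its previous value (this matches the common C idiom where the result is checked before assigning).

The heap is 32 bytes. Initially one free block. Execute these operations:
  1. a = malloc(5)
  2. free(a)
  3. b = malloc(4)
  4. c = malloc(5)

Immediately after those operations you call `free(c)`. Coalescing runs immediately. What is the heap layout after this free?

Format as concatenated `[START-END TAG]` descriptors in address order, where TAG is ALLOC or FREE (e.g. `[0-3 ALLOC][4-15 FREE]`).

Op 1: a = malloc(5) -> a = 0; heap: [0-4 ALLOC][5-31 FREE]
Op 2: free(a) -> (freed a); heap: [0-31 FREE]
Op 3: b = malloc(4) -> b = 0; heap: [0-3 ALLOC][4-31 FREE]
Op 4: c = malloc(5) -> c = 4; heap: [0-3 ALLOC][4-8 ALLOC][9-31 FREE]
free(c): c = 4 -> block [4-8 ALLOC]; mark free, coalesce with adjacent free neighbors -> [0-3 ALLOC][4-31 FREE]

Answer: [0-3 ALLOC][4-31 FREE]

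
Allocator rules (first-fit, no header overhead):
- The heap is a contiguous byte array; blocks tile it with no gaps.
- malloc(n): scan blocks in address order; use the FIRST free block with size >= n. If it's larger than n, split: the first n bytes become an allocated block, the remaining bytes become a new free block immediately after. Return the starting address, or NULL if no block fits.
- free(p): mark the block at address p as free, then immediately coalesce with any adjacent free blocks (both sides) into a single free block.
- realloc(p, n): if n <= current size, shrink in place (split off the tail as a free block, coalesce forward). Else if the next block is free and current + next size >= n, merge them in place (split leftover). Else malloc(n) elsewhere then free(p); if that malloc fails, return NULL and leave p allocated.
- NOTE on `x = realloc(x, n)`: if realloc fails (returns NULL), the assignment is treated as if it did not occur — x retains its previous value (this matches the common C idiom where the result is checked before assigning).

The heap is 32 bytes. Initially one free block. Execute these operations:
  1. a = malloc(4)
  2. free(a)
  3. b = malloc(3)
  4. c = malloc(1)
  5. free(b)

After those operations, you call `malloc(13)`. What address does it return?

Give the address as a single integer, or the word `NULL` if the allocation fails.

Answer: 4

Derivation:
Op 1: a = malloc(4) -> a = 0; heap: [0-3 ALLOC][4-31 FREE]
Op 2: free(a) -> (freed a); heap: [0-31 FREE]
Op 3: b = malloc(3) -> b = 0; heap: [0-2 ALLOC][3-31 FREE]
Op 4: c = malloc(1) -> c = 3; heap: [0-2 ALLOC][3-3 ALLOC][4-31 FREE]
Op 5: free(b) -> (freed b); heap: [0-2 FREE][3-3 ALLOC][4-31 FREE]
malloc(13): first-fit scan over [0-2 FREE][3-3 ALLOC][4-31 FREE] -> 4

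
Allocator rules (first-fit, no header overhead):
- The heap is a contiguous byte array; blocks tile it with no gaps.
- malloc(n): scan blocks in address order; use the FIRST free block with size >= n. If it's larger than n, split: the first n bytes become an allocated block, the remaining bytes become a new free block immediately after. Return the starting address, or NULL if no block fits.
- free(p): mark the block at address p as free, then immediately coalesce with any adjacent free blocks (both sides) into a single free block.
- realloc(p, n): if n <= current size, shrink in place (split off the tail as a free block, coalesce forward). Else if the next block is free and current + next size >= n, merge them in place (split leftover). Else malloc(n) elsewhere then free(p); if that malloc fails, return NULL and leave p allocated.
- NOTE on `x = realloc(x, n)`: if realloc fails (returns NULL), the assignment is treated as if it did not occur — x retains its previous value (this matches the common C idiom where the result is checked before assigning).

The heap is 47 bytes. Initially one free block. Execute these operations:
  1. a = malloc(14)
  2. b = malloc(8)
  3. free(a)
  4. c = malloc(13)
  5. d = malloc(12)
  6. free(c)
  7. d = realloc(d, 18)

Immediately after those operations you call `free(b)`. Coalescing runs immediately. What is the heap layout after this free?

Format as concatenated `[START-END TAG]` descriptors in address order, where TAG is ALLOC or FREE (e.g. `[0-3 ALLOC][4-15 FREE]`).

Op 1: a = malloc(14) -> a = 0; heap: [0-13 ALLOC][14-46 FREE]
Op 2: b = malloc(8) -> b = 14; heap: [0-13 ALLOC][14-21 ALLOC][22-46 FREE]
Op 3: free(a) -> (freed a); heap: [0-13 FREE][14-21 ALLOC][22-46 FREE]
Op 4: c = malloc(13) -> c = 0; heap: [0-12 ALLOC][13-13 FREE][14-21 ALLOC][22-46 FREE]
Op 5: d = malloc(12) -> d = 22; heap: [0-12 ALLOC][13-13 FREE][14-21 ALLOC][22-33 ALLOC][34-46 FREE]
Op 6: free(c) -> (freed c); heap: [0-13 FREE][14-21 ALLOC][22-33 ALLOC][34-46 FREE]
Op 7: d = realloc(d, 18) -> d = 22; heap: [0-13 FREE][14-21 ALLOC][22-39 ALLOC][40-46 FREE]
free(b): b = 14 -> block [14-21 ALLOC]; mark free, coalesce with adjacent free neighbors -> [0-21 FREE][22-39 ALLOC][40-46 FREE]

Answer: [0-21 FREE][22-39 ALLOC][40-46 FREE]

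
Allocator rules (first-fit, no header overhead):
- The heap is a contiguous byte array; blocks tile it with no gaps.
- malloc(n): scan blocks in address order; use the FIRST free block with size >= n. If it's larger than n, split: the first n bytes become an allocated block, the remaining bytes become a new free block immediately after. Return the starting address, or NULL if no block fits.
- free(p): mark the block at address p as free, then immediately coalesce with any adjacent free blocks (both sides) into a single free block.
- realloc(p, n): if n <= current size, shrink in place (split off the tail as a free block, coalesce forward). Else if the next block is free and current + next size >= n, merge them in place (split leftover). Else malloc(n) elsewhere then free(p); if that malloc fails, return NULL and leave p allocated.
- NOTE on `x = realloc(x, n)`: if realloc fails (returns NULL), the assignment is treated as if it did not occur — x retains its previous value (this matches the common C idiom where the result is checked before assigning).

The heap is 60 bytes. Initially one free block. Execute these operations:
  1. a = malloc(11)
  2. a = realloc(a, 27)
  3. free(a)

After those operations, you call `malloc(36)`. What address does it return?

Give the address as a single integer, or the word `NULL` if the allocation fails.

Answer: 0

Derivation:
Op 1: a = malloc(11) -> a = 0; heap: [0-10 ALLOC][11-59 FREE]
Op 2: a = realloc(a, 27) -> a = 0; heap: [0-26 ALLOC][27-59 FREE]
Op 3: free(a) -> (freed a); heap: [0-59 FREE]
malloc(36): first-fit scan over [0-59 FREE] -> 0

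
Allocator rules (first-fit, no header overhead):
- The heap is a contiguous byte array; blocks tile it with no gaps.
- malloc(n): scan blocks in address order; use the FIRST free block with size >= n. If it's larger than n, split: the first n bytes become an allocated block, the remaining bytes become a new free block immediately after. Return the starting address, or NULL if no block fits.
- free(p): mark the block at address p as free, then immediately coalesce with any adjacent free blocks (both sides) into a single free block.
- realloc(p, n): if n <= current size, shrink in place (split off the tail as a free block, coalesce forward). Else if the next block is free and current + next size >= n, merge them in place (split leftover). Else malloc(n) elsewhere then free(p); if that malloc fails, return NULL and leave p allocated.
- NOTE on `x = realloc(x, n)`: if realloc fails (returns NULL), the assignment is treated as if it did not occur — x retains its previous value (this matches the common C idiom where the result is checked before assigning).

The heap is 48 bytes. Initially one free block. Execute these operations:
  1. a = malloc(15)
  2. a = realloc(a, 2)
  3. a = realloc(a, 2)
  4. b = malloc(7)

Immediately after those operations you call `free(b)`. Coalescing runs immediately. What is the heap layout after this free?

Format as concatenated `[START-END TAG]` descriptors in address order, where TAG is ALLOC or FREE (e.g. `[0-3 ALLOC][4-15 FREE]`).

Answer: [0-1 ALLOC][2-47 FREE]

Derivation:
Op 1: a = malloc(15) -> a = 0; heap: [0-14 ALLOC][15-47 FREE]
Op 2: a = realloc(a, 2) -> a = 0; heap: [0-1 ALLOC][2-47 FREE]
Op 3: a = realloc(a, 2) -> a = 0; heap: [0-1 ALLOC][2-47 FREE]
Op 4: b = malloc(7) -> b = 2; heap: [0-1 ALLOC][2-8 ALLOC][9-47 FREE]
free(b): b = 2 -> block [2-8 ALLOC]; mark free, coalesce with adjacent free neighbors -> [0-1 ALLOC][2-47 FREE]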